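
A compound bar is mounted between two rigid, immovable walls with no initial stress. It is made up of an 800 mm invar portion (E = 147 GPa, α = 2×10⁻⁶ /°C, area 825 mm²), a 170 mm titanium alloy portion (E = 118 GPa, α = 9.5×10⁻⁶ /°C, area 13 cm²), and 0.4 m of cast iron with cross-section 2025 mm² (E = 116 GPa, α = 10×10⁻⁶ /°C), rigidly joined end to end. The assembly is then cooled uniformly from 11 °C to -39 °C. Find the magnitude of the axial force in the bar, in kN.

Free thermal contraction of the whole bar: Σ αᵢΔT Lᵢ = 2×10⁻⁶×50×800 + 9.5×10⁻⁶×50×170 + 10×10⁻⁶×50×400 = 0.3608 mm.
The walls prevent any net length change, so an axial force P (same in every segment) develops. Compatibility: P · Σ Lᵢ/(AᵢEᵢ) = δ_free.
The series flexibility is Σ Lᵢ/(AᵢEᵢ) = 800/(825×147×10³) + 170/(1300×118×10³) + 400/(2025×116×10³) = 9.408×10⁻⁶ mm/N.
So P = 0.3608 / 9.408×10⁻⁶ = 38.35 kN, tensile.

P ≈ 38.3 kN (tensile)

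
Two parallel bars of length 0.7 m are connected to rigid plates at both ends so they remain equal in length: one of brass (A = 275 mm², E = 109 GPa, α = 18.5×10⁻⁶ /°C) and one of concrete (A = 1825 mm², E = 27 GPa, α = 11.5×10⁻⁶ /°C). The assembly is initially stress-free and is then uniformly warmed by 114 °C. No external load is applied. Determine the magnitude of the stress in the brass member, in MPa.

Equilibrium of a rigid end plate with no external load gives equal and opposite internal forces ±P in the two members. Since α_{brass} > α_{concrete}, heating drives the brass into compression and the concrete into tension.
Equating the net (thermal + elastic) strains gives |α₁ − α₂|·ΔT = P·[1/(A₁E₁) + 1/(A₂E₂)].
|α₁ − α₂|·ΔT = 7×10⁻⁶ × 114 = 0.000798.
1/(A₁E₁) + 1/(A₂E₂) = 1/(275×109×10³) + 1/(1825×27×10³) = 5.366×10⁻⁸ N⁻¹.
So P = 0.000798 / 5.366×10⁻⁸ = 14.87 kN.
σ_{brass} = P/A₁ = 14870/275 = 54.08 MPa, compressive.

σ ≈ 54.1 MPa (compressive)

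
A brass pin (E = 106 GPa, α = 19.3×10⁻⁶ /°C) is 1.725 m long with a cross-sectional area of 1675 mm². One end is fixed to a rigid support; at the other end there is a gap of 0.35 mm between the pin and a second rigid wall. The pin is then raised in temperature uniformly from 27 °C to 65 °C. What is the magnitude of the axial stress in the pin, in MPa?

σ ≈ 56.2 MPa (compressive)

Unrestrained expansion: δ_free = αΔT L = 19.3×10⁻⁶ × 38 × 1725 = 1.265 mm.
The gap closes (δ_free > 0.35 mm) and the wall then resists a further 1.265 − 0.35 = 0.9151 mm of expansion.
That suppressed elongation corresponds to σ = E·Δ/L = 106×10³ × 0.9151/1725 = 56.23 MPa.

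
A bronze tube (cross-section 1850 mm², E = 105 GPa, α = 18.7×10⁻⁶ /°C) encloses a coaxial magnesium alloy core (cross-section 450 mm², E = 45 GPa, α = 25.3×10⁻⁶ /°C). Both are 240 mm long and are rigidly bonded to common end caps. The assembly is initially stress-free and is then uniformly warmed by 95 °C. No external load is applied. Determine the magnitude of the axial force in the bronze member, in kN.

P ≈ 11.5 kN (tensile in the bronze)

Equilibrium of a rigid end plate with no external load gives equal and opposite internal forces ±P in the two members. Since α_{magnesium alloy} > α_{bronze}, heating drives the magnesium alloy into compression and the bronze into tension.
Equating the net (thermal + elastic) strains gives |α₁ − α₂|·ΔT = P·[1/(A₁E₁) + 1/(A₂E₂)].
|α₁ − α₂|·ΔT = 6.6×10⁻⁶ × 95 = 0.000627.
1/(A₁E₁) + 1/(A₂E₂) = 1/(1850×105×10³) + 1/(450×45×10³) = 5.453×10⁻⁸ N⁻¹.
P = 0.000627 / 5.453×10⁻⁸ = 11500 N = 11.5 kN.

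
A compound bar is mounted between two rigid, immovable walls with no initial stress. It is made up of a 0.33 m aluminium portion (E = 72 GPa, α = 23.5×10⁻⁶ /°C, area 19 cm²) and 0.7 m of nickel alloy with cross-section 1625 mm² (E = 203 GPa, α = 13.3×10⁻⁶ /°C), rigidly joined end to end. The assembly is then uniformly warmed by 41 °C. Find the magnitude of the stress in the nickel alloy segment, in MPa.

σ ≈ 95 MPa (compressive)

With the walls removed the bar would change length by δ_free = Σ αᵢΔT Lᵢ = 23.5×10⁻⁶×41×330 + 13.3×10⁻⁶×41×700 = 0.6997 mm.
Since the ends are fixed, an axial force P builds up, equal in every segment, with P · Σ Lᵢ/(AᵢEᵢ) = δ_free.
The series flexibility is Σ Lᵢ/(AᵢEᵢ) = 330/(1900×72×10³) + 700/(1625×203×10³) = 4.534×10⁻⁶ mm/N.
Hence P = δ_free / Σ(L/AE) = 0.6997/4.534×10⁻⁶ = 154.3 kN (compressive).
σ_{nickel alloy} = P / A = 154300 / 1625 = 94.96 MPa.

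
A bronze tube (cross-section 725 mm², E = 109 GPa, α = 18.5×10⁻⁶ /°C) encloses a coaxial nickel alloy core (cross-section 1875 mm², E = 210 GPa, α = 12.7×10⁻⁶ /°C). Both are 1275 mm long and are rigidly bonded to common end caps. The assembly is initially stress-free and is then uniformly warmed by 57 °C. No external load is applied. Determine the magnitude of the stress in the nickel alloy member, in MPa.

Equilibrium of a rigid end plate with no external load gives equal and opposite internal forces ±P in the two members. Since α_{bronze} > α_{nickel alloy}, heating drives the bronze into compression and the nickel alloy into tension.
Setting the final lengths equal and cancelling L: (α₁ − α₂)ΔT = P/(A₁E₁) + P/(A₂E₂).
|α₁ − α₂|·ΔT = 5.8×10⁻⁶ × 57 = 0.0003306.
1/(A₁E₁) + 1/(A₂E₂) = 1/(725×109×10³) + 1/(1875×210×10³) = 1.519×10⁻⁸ N⁻¹.
So P = 0.0003306 / 1.519×10⁻⁸ = 21.76 kN.
σ_{nickel alloy} = P/A₂ = 21760/1875 = 11.6 MPa, tensile.

σ ≈ 11.6 MPa (tensile)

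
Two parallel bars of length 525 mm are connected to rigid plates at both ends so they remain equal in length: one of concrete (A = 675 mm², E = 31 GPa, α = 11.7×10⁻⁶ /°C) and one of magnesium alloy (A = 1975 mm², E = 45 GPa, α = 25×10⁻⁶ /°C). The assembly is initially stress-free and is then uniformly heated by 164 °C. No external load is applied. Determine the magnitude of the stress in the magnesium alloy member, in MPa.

Both members must finish at the same length. With the larger α, the magnesium alloy tends to over-expand; the plates restrain it, putting the magnesium alloy in compression and the concrete in tension. With no external load the two internal forces are equal and opposite, magnitude P.
Compatibility of the two members (thermal + elastic change equal): (α₁ − α₂)ΔT = P·[1/(A₁E₁) + 1/(A₂E₂)].
|α₁ − α₂|·ΔT = 13.3×10⁻⁶ × 164 = 0.002181.
1/(A₁E₁) + 1/(A₂E₂) = 1/(675×31×10³) + 1/(1975×45×10³) = 5.904×10⁻⁸ N⁻¹.
So P = 0.002181 / 5.904×10⁻⁸ = 36.94 kN.
σ_{magnesium alloy} = P/A₂ = 36940/1975 = 18.71 MPa, compressive.

σ ≈ 18.7 MPa (compressive)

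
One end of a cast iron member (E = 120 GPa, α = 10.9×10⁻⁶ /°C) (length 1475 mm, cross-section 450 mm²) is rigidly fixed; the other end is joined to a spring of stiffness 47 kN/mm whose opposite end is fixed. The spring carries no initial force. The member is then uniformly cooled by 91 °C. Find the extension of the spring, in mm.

The unrestrained thermal change is αΔT L = 10.9×10⁻⁶ × 91 × 1475 = 1.463 mm.
Let P be the tensile force in the spring. The member extends elastically by PL/(AE) and the spring stretches by P/k; together these equal δ_free.
P [ L/(AE) + 1/k ] = δ_free → P [ 1475/(450×120×10³) + 1/(47×10³) ] = 1.463.
P = 1.463 / 4.859×10⁻⁵ = 30110 N.
Spring extension = P/k = 30110/(47×10³) = 0.6406 mm.

δ ≈ 0.641 mm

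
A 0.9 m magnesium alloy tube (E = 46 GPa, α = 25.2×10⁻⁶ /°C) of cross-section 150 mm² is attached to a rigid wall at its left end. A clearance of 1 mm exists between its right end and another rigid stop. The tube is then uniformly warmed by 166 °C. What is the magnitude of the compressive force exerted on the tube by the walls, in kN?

P ≈ 21.2 kN

If the wall were absent the tube would grow by αΔT L = 25.2×10⁻⁶ × 166 × 900 = 3.765 mm.
After closing the 1 mm clearance, 3.765 − 1 = 2.765 mm of expansion remains to be suppressed by the wall.
That suppressed elongation corresponds to σ = E·Δ/L = 46×10³ × 2.765/900 = 141.3 MPa.
P = σA = 141.3 × 150 = 21.2 kN.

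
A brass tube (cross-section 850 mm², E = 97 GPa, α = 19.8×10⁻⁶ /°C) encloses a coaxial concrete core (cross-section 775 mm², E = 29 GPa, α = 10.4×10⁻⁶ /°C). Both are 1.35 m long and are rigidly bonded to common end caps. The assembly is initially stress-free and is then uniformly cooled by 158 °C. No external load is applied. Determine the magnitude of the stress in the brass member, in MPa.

σ ≈ 30.9 MPa (tensile)

Both members must finish at the same length. With the larger α, the brass tends to over-contract; the plates restrain it, putting the brass in tension and the concrete in compression. With no external load the two internal forces are equal and opposite, magnitude P.
Setting the final lengths equal and cancelling L: (α₁ − α₂)ΔT = P/(A₁E₁) + P/(A₂E₂).
|α₁ − α₂|·ΔT = 9.4×10⁻⁶ × 158 = 0.001485.
1/(A₁E₁) + 1/(A₂E₂) = 1/(850×97×10³) + 1/(775×29×10³) = 5.662×10⁻⁸ N⁻¹.
P = 0.001485 / 5.662×10⁻⁸ = 26230 N = 26.23 kN.
σ_{brass} = P/A₁ = 26230/850 = 30.86 MPa, tensile.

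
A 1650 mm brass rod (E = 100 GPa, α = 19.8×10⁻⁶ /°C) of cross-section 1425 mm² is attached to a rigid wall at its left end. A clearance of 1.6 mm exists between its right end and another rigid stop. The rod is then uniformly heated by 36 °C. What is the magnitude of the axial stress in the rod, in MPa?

σ ≈ 0 MPa

If the wall were absent the rod would grow by αΔT L = 19.8×10⁻⁶ × 36 × 1650 = 1.176 mm.
Since δ_free = 1.18 mm is less than the 1.6 mm gap, the rod never touches the wall. No axial force develops.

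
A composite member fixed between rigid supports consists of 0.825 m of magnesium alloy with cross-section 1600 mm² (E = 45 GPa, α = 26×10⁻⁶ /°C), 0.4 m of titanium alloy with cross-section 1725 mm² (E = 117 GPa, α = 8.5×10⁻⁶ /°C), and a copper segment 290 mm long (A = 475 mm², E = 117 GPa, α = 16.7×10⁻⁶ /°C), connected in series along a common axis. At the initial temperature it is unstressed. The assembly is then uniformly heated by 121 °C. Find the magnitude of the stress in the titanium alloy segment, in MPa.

If the supports were absent, the total length change would be Σ αᵢΔT Lᵢ = 26×10⁻⁶×121×825 + 8.5×10⁻⁶×121×400 + 16.7×10⁻⁶×121×290 = 3.593 mm.
Since the ends are fixed, an axial force P builds up, equal in every segment, with P · Σ Lᵢ/(AᵢEᵢ) = δ_free.
Σ Lᵢ/(AᵢEᵢ) = 825/(1600×45×10³) + 400/(1725×117×10³) + 290/(475×117×10³) = 1.866×10⁻⁵ mm/N.
So P = 3.593 / 1.866×10⁻⁵ = 192.6 kN, compressive.
σ_{titanium alloy} = P / A = 192600 / 1725 = 111.6 MPa.

σ ≈ 112 MPa (compressive)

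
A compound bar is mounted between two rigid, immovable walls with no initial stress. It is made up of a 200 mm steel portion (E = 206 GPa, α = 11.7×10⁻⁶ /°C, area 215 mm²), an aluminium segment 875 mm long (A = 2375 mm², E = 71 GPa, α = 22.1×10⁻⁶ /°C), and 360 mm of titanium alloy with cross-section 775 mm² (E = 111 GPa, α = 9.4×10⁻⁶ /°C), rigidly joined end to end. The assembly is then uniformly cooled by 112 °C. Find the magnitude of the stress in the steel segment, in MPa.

Free thermal contraction of the whole bar: Σ αᵢΔT Lᵢ = 11.7×10⁻⁶×112×200 + 22.1×10⁻⁶×112×875 + 9.4×10⁻⁶×112×360 = 2.807 mm.
The rigid supports impose zero overall length change; the single axial force P common to all segments must satisfy P Σ Lᵢ/(AᵢEᵢ) = δ_free.
Σ Lᵢ/(AᵢEᵢ) = 200/(215×206×10³) + 875/(2375×71×10³) + 360/(775×111×10³) = 1.389×10⁻⁵ mm/N.
P = 2.807 / 1.389×10⁻⁵ = 202100 N = 202.1 kN, tensile.
σ_{steel} = P / A = 202100 / 215 = 939.9 MPa.

σ ≈ 940 MPa (tensile)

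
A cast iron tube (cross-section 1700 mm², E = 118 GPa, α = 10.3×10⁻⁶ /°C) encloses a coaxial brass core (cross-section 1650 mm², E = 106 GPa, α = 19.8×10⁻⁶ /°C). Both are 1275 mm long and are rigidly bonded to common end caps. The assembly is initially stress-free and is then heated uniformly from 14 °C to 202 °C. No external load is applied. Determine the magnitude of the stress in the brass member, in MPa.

σ ≈ 101 MPa (compressive)

The brass has the larger α, so on heating it would change length more than the cast iron if both were free. The rigid plates force a common final length, so the brass is put into compression and the cast iron into tension, with equal and opposite forces P (no external load).
Compatibility of the two members (thermal + elastic change equal): (α₁ − α₂)ΔT = P·[1/(A₁E₁) + 1/(A₂E₂)].
|α₁ − α₂|·ΔT = 9.5×10⁻⁶ × 188 = 0.001786.
1/(A₁E₁) + 1/(A₂E₂) = 1/(1700×118×10³) + 1/(1650×106×10³) = 1.07×10⁻⁸ N⁻¹.
So P = 0.001786 / 1.07×10⁻⁸ = 166.9 kN.
σ_{brass} = P/A₂ = 166900/1650 = 101.1 MPa, compressive.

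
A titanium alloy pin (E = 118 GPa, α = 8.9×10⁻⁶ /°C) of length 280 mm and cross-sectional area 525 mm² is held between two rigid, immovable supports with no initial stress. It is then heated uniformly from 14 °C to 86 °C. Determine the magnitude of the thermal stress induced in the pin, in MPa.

With length fixed, the mechanical strain must cancel the thermal strain αΔT = 8.9×10⁻⁶ × 72 = 640.8×10⁻⁶.
σ = EαΔT = 118×10³ × 8.9×10⁻⁶ × 72 = 75.61 MPa (compressive; the pin is trying to expand).

σ ≈ 75.6 MPa (compressive)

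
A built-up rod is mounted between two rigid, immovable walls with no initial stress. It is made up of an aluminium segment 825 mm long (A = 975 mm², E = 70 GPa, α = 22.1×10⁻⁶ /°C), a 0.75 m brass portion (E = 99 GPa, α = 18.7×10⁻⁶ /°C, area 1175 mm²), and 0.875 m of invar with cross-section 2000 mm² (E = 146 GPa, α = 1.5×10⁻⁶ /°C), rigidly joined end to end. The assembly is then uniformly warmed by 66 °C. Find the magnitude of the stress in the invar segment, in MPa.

σ ≈ 51.4 MPa (compressive)

With the walls removed the bar would change length by δ_free = Σ αᵢΔT Lᵢ = 22.1×10⁻⁶×66×825 + 18.7×10⁻⁶×66×750 + 1.5×10⁻⁶×66×875 = 2.216 mm.
The rigid supports impose zero overall length change; the single axial force P common to all segments must satisfy P Σ Lᵢ/(AᵢEᵢ) = δ_free.
Σ Lᵢ/(AᵢEᵢ) = 825/(975×70×10³) + 750/(1175×99×10³) + 875/(2000×146×10³) = 2.153×10⁻⁵ mm/N.
Hence P = δ_free / Σ(L/AE) = 2.216/2.153×10⁻⁵ = 102.9 kN (compressive).
σ_{invar} = P / A = 102900 / 2000 = 51.45 MPa.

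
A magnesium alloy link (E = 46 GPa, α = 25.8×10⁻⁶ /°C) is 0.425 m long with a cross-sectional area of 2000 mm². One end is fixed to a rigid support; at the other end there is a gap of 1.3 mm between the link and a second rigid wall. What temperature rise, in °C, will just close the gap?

The gap closes when αΔT L = 1.3 mm, since the link is still unstressed at that instant.
So ΔT = g/(αL) = 1.3/(25.8×10⁻⁶ × 425) = 118.6 °C.

ΔT ≈ 119 °C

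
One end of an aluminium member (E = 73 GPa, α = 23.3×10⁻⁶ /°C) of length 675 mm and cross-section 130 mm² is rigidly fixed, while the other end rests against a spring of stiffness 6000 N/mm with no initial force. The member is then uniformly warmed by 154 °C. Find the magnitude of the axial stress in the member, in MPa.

σ ≈ 78.3 MPa (compressive)

The unrestrained thermal change is αΔT L = 23.3×10⁻⁶ × 154 × 675 = 2.422 mm.
With a force P in the spring, the elastic change of the member is PL/(AE) and that of the spring is P/k; compatibility requires their sum to equal δ_free.
P [ L/(AE) + 1/k ] = δ_free → P [ 675/(130×73×10³) + 1/(6000) ] = 2.422.
P = 2.422 / 0.0002378 = 10190 N.
σ = P/A = 10190/130 = 78.35 MPa.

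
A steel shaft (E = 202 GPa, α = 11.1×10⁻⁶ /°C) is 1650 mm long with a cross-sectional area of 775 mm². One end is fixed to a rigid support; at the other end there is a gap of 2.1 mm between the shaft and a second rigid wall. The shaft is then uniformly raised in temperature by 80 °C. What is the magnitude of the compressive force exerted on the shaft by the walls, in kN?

If the wall were absent the shaft would grow by αΔT L = 11.1×10⁻⁶ × 80 × 1650 = 1.465 mm.
Since δ_free = 1.47 mm is less than the 2.1 mm gap, the shaft never touches the wall. No axial force develops.

P ≈ 0 kN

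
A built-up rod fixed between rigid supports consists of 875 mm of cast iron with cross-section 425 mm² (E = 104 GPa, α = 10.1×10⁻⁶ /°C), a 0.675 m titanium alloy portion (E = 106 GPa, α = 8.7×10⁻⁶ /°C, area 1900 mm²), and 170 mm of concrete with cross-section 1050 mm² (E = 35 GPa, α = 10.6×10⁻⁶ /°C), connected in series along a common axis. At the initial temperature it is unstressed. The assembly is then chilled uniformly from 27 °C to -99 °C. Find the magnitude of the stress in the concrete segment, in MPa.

σ ≈ 71.3 MPa (tensile)

Free thermal contraction of the whole bar: Σ αᵢΔT Lᵢ = 10.1×10⁻⁶×126×875 + 8.7×10⁻⁶×126×675 + 10.6×10⁻⁶×126×170 = 2.081 mm.
The walls prevent any net length change, so an axial force P (same in every segment) develops. Compatibility: P · Σ Lᵢ/(AᵢEᵢ) = δ_free.
The series flexibility is Σ Lᵢ/(AᵢEᵢ) = 875/(425×104×10³) + 675/(1900×106×10³) + 170/(1050×35×10³) = 2.777×10⁻⁵ mm/N.
So P = 2.081 / 2.777×10⁻⁵ = 74.91 kN, tensile.
σ_{concrete} = P / A = 74910 / 1050 = 71.34 MPa.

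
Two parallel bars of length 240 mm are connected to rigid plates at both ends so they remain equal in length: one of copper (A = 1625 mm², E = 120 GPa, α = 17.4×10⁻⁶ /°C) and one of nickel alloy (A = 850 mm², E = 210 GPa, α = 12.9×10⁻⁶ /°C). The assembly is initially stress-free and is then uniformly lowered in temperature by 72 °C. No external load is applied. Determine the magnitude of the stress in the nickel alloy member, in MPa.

σ ≈ 35.5 MPa (compressive)

Both members must finish at the same length. With the larger α, the copper tends to over-contract; the plates restrain it, putting the copper in tension and the nickel alloy in compression. With no external load the two internal forces are equal and opposite, magnitude P.
Setting the final lengths equal and cancelling L: (α₁ − α₂)ΔT = P/(A₁E₁) + P/(A₂E₂).
|α₁ − α₂|·ΔT = 4.5×10⁻⁶ × 72 = 0.000324.
1/(A₁E₁) + 1/(A₂E₂) = 1/(1625×120×10³) + 1/(850×210×10³) = 1.073×10⁻⁸ N⁻¹.
P = 0.000324 / 1.073×10⁻⁸ = 30190 N = 30.19 kN.
σ_{nickel alloy} = P/A₂ = 30190/850 = 35.52 MPa, compressive.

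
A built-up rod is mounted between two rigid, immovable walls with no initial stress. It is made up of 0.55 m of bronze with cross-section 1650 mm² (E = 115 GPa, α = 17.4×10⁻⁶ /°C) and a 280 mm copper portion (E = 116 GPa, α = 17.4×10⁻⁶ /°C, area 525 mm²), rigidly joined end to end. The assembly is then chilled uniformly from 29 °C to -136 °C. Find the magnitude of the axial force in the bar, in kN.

Free thermal contraction of the whole bar: Σ αᵢΔT Lᵢ = 17.4×10⁻⁶×165×550 + 17.4×10⁻⁶×165×280 = 2.383 mm.
The walls prevent any net length change, so an axial force P (same in every segment) develops. Compatibility: P · Σ Lᵢ/(AᵢEᵢ) = δ_free.
Σ Lᵢ/(AᵢEᵢ) = 550/(1650×115×10³) + 280/(525×116×10³) = 7.496×10⁻⁶ mm/N.
Hence P = δ_free / Σ(L/AE) = 2.383/7.496×10⁻⁶ = 317.9 kN (tensile).

P ≈ 318 kN (tensile)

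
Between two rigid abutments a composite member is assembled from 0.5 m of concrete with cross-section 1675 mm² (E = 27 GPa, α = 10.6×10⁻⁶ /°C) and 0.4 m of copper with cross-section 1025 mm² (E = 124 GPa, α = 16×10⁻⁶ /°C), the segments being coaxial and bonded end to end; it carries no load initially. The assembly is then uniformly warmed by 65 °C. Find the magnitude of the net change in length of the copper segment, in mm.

If the supports were absent, the total length change would be Σ αᵢΔT Lᵢ = 10.6×10⁻⁶×65×500 + 16×10⁻⁶×65×400 = 0.7605 mm.
Since the ends are fixed, an axial force P builds up, equal in every segment, with P · Σ Lᵢ/(AᵢEᵢ) = δ_free.
Σ Lᵢ/(AᵢEᵢ) = 500/(1675×27×10³) + 400/(1025×124×10³) = 1.42×10⁻⁵ mm/N.
So P = 0.7605 / 1.42×10⁻⁵ = 53.55 kN, compressive.
For the copper segment, free thermal change = 16×10⁻⁶×65×400 = 0.416 mm and elastic change from P = 53550×400/(1025×124×10³) = 0.1685 mm; these oppose, so the net change is 0.247 mm (segment lengthens).

|ΔL| ≈ 0.247 mm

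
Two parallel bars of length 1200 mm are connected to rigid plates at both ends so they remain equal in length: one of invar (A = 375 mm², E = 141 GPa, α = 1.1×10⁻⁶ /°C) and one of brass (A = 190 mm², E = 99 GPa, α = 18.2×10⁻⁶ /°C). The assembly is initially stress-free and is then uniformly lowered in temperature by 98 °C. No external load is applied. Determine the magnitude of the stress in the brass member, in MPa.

Equilibrium of a rigid end plate with no external load gives equal and opposite internal forces ±P in the two members. Since α_{brass} > α_{invar}, cooling drives the brass into tension and the invar into compression.
Equating the net (thermal + elastic) strains gives |α₁ − α₂|·ΔT = P·[1/(A₁E₁) + 1/(A₂E₂)].
|α₁ − α₂|·ΔT = 17.1×10⁻⁶ × 98 = 0.001676.
1/(A₁E₁) + 1/(A₂E₂) = 1/(375×141×10³) + 1/(190×99×10³) = 7.208×10⁻⁸ N⁻¹.
So P = 0.001676 / 7.208×10⁻⁸ = 23.25 kN.
σ_{brass} = P/A₂ = 23250/190 = 122.4 MPa, tensile.

σ ≈ 122 MPa (tensile)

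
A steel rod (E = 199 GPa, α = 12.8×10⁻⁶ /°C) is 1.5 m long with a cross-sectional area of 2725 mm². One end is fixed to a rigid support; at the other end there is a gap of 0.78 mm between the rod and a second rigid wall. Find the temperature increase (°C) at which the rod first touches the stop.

ΔT ≈ 40.6 °C

Contact occurs when the free expansion equals the gap: αΔT L = 0.78 mm.
ΔT = 0.78 / (12.8×10⁻⁶ × 1500) = 40.63 °C.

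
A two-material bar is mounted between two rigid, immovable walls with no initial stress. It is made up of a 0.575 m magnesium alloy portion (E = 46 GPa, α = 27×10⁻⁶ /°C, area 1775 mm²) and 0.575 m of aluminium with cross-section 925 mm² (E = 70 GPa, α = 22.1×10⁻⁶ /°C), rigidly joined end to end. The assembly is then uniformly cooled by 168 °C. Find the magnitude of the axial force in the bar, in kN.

P ≈ 298 kN (tensile)

If the supports were absent, the total length change would be Σ αᵢΔT Lᵢ = 27×10⁻⁶×168×575 + 22.1×10⁻⁶×168×575 = 4.743 mm.
The walls prevent any net length change, so an axial force P (same in every segment) develops. Compatibility: P · Σ Lᵢ/(AᵢEᵢ) = δ_free.
The series flexibility is Σ Lᵢ/(AᵢEᵢ) = 575/(1775×46×10³) + 575/(925×70×10³) = 1.592×10⁻⁵ mm/N.
So P = 4.743 / 1.592×10⁻⁵ = 297.9 kN, tensile.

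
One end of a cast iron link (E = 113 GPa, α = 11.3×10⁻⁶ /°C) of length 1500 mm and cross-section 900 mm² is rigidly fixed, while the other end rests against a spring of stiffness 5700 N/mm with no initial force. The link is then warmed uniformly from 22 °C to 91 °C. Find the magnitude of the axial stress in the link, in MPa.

Free thermal expansion: δ_free = αΔT L = 11.3×10⁻⁶ × 69 × 1500 = 1.17 mm.
With a force P in the spring, the elastic change of the link is PL/(AE) and that of the spring is P/k; compatibility requires their sum to equal δ_free.
P [ L/(AE) + 1/k ] = δ_free → P [ 1500/(900×113×10³) + 1/(5700) ] = 1.17.
P = 1.17 / 0.0001902 = 6149 N.
σ = P/A = 6149/900 = 6.833 MPa.

σ ≈ 6.83 MPa (compressive)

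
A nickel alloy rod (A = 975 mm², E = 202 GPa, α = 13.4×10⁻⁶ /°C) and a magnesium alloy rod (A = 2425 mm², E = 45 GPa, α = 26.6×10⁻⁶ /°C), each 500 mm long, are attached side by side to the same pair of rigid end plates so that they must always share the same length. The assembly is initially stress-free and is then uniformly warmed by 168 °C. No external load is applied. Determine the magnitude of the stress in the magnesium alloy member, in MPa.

σ ≈ 64.2 MPa (compressive)

The magnesium alloy has the larger α, so on heating it would change length more than the nickel alloy if both were free. The rigid plates force a common final length, so the magnesium alloy is put into compression and the nickel alloy into tension, with equal and opposite forces P (no external load).
Equating the net (thermal + elastic) strains gives |α₁ − α₂|·ΔT = P·[1/(A₁E₁) + 1/(A₂E₂)].
|α₁ − α₂|·ΔT = 13.2×10⁻⁶ × 168 = 0.002218.
1/(A₁E₁) + 1/(A₂E₂) = 1/(975×202×10³) + 1/(2425×45×10³) = 1.424×10⁻⁸ N⁻¹.
P = 0.002218 / 1.424×10⁻⁸ = 155700 N = 155.7 kN.
σ_{magnesium alloy} = P/A₂ = 155700/2425 = 64.21 MPa, compressive.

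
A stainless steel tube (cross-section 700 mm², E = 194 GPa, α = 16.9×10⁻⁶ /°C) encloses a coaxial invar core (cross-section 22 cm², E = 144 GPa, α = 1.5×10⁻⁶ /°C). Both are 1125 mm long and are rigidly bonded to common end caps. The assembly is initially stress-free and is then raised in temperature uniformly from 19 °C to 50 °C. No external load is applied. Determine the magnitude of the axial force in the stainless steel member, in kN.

P ≈ 45.4 kN (compressive in the stainless steel)

Both members must finish at the same length. With the larger α, the stainless steel tends to over-expand; the plates restrain it, putting the stainless steel in compression and the invar in tension. With no external load the two internal forces are equal and opposite, magnitude P.
Compatibility of the two members (thermal + elastic change equal): (α₁ − α₂)ΔT = P·[1/(A₁E₁) + 1/(A₂E₂)].
|α₁ − α₂|·ΔT = 15.4×10⁻⁶ × 31 = 0.0004774.
1/(A₁E₁) + 1/(A₂E₂) = 1/(700×194×10³) + 1/(2200×144×10³) = 1.052×10⁻⁸ N⁻¹.
So P = 0.0004774 / 1.052×10⁻⁸ = 45.38 kN.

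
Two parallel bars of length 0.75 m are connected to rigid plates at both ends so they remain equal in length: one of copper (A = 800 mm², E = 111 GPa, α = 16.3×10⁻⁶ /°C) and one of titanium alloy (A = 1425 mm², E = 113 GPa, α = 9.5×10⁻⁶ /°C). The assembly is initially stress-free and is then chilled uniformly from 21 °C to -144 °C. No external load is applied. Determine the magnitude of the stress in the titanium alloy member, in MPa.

Equilibrium of a rigid end plate with no external load gives equal and opposite internal forces ±P in the two members. Since α_{copper} > α_{titanium alloy}, cooling drives the copper into tension and the titanium alloy into compression.
Equating the net (thermal + elastic) strains gives |α₁ − α₂|·ΔT = P·[1/(A₁E₁) + 1/(A₂E₂)].
|α₁ − α₂|·ΔT = 6.8×10⁻⁶ × 165 = 0.001122.
1/(A₁E₁) + 1/(A₂E₂) = 1/(800×111×10³) + 1/(1425×113×10³) = 1.747×10⁻⁸ N⁻¹.
P = 0.001122 / 1.747×10⁻⁸ = 64220 N = 64.22 kN.
σ_{titanium alloy} = P/A₂ = 64220/1425 = 45.07 MPa, compressive.

σ ≈ 45.1 MPa (compressive)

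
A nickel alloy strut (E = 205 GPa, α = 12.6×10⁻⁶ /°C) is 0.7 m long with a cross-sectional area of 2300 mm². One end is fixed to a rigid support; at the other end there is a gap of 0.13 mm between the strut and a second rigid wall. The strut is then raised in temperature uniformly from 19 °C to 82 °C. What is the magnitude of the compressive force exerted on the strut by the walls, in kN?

If the wall were absent the strut would grow by αΔT L = 12.6×10⁻⁶ × 63 × 700 = 0.5557 mm.
The gap closes (δ_free > 0.13 mm) and the wall then resists a further 0.5557 − 0.13 = 0.4257 mm of expansion.
So σ = E(δ_free − g)/L = 205×10³ × 0.4257/700 = 124.7 MPa.
P = σA = 124.7 × 2300 = 286.7 kN.

P ≈ 287 kN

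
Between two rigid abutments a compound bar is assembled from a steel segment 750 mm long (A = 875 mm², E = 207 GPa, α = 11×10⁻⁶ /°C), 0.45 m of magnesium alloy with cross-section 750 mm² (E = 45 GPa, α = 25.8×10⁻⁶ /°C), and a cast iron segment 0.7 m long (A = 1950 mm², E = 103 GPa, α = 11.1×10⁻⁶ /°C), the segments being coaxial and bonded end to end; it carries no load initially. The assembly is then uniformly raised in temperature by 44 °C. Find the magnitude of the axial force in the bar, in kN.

With the walls removed the bar would change length by δ_free = Σ αᵢΔT Lᵢ = 11×10⁻⁶×44×750 + 25.8×10⁻⁶×44×450 + 11.1×10⁻⁶×44×700 = 1.216 mm.
The rigid supports impose zero overall length change; the single axial force P common to all segments must satisfy P Σ Lᵢ/(AᵢEᵢ) = δ_free.
The series flexibility is Σ Lᵢ/(AᵢEᵢ) = 750/(875×207×10³) + 450/(750×45×10³) + 700/(1950×103×10³) = 2.096×10⁻⁵ mm/N.
Hence P = δ_free / Σ(L/AE) = 1.216/2.096×10⁻⁵ = 58 kN (compressive).

P ≈ 58 kN (compressive)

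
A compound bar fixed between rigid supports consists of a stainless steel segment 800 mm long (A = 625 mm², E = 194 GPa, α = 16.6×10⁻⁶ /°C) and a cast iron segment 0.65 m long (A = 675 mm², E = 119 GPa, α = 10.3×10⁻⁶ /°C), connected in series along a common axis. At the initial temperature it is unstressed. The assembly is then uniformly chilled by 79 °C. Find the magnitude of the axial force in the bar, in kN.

If the supports were absent, the total length change would be Σ αᵢΔT Lᵢ = 16.6×10⁻⁶×79×800 + 10.3×10⁻⁶×79×650 = 1.578 mm.
Since the ends are fixed, an axial force P builds up, equal in every segment, with P · Σ Lᵢ/(AᵢEᵢ) = δ_free.
The series flexibility is Σ Lᵢ/(AᵢEᵢ) = 800/(625×194×10³) + 650/(675×119×10³) = 1.469×10⁻⁵ mm/N.
So P = 1.578 / 1.469×10⁻⁵ = 107.4 kN, tensile.

P ≈ 107 kN (tensile)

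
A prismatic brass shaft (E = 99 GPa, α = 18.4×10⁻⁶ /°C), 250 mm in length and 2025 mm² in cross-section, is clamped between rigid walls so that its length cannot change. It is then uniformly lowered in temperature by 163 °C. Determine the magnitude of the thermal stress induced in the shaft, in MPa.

σ ≈ 297 MPa (tensile)

Because both ends are immovable the net strain is zero, and the suppressed thermal strain is αΔT = 18.4×10⁻⁶ × 163 = 2999.2×10⁻⁶.
The stress required to suppress this strain is σ = Eε = 99×10³ × 2999.2×10⁻⁶ = 296.9 MPa, tensile since the shaft is trying to contract.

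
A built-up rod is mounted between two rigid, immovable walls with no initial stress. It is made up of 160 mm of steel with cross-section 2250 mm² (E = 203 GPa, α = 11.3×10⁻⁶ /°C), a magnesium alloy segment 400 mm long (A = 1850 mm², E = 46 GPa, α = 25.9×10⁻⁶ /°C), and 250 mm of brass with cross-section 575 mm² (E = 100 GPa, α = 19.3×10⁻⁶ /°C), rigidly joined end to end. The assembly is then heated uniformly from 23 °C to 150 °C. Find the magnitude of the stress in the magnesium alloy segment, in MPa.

σ ≈ 124 MPa (compressive)

Free thermal expansion of the whole bar: Σ αᵢΔT Lᵢ = 11.3×10⁻⁶×127×160 + 25.9×10⁻⁶×127×400 + 19.3×10⁻⁶×127×250 = 2.158 mm.
The rigid supports impose zero overall length change; the single axial force P common to all segments must satisfy P Σ Lᵢ/(AᵢEᵢ) = δ_free.
Σ Lᵢ/(AᵢEᵢ) = 160/(2250×203×10³) + 400/(1850×46×10³) + 250/(575×100×10³) = 9.398×10⁻⁶ mm/N.
P = 2.158 / 9.398×10⁻⁶ = 229600 N = 229.6 kN, compressive.
σ_{magnesium alloy} = P / A = 229600 / 1850 = 124.1 MPa.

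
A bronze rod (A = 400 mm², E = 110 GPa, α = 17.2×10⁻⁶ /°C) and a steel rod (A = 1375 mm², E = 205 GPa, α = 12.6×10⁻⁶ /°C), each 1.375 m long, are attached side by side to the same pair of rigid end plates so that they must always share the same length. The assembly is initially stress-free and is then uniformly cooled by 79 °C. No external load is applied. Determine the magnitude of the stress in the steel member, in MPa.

σ ≈ 10.1 MPa (compressive)

Both members must finish at the same length. With the larger α, the bronze tends to over-contract; the plates restrain it, putting the bronze in tension and the steel in compression. With no external load the two internal forces are equal and opposite, magnitude P.
Compatibility of the two members (thermal + elastic change equal): (α₁ − α₂)ΔT = P·[1/(A₁E₁) + 1/(A₂E₂)].
|α₁ − α₂|·ΔT = 4.6×10⁻⁶ × 79 = 0.0003634.
1/(A₁E₁) + 1/(A₂E₂) = 1/(400×110×10³) + 1/(1375×205×10³) = 2.627×10⁻⁸ N⁻¹.
P = 0.0003634 / 2.627×10⁻⁸ = 13830 N = 13.83 kN.
σ_{steel} = P/A₂ = 13830/1375 = 10.06 MPa, compressive.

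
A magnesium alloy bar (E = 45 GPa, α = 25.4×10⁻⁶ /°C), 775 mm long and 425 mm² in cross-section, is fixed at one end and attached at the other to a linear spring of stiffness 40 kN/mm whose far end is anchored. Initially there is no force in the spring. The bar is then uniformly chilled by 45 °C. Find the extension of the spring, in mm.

Free thermal contraction: δ_free = αΔT L = 25.4×10⁻⁶ × 45 × 775 = 0.8858 mm.
Let P be the tensile force in the spring. The bar extends elastically by PL/(AE) and the spring stretches by P/k; together these equal δ_free.
P [ L/(AE) + 1/k ] = δ_free → P [ 775/(425×45×10³) + 1/(40×10³) ] = 0.8858.
P = 0.8858 / 6.552×10⁻⁵ = 13520 N.
Spring extension = P/k = 13520/(40×10³) = 0.338 mm.

δ ≈ 0.338 mm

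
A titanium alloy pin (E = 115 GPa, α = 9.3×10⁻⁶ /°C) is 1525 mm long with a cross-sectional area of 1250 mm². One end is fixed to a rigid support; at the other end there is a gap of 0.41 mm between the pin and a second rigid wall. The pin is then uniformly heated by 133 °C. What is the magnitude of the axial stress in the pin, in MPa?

Unrestrained expansion: δ_free = αΔT L = 9.3×10⁻⁶ × 133 × 1525 = 1.886 mm.
The gap closes (δ_free > 0.41 mm) and the wall then resists a further 1.886 − 0.41 = 1.476 mm of expansion.
That suppressed elongation corresponds to σ = E·Δ/L = 115×10³ × 1.476/1525 = 111.3 MPa.

σ ≈ 111 MPa (compressive)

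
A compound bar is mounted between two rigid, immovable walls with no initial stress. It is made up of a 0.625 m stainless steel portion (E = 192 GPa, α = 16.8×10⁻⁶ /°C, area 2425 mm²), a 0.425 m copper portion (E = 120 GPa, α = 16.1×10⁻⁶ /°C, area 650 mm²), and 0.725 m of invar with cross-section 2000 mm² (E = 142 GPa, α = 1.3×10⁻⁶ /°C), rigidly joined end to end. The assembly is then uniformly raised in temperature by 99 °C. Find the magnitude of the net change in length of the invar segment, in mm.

Free thermal expansion of the whole bar: Σ αᵢΔT Lᵢ = 16.8×10⁻⁶×99×625 + 16.1×10⁻⁶×99×425 + 1.3×10⁻⁶×99×725 = 1.81 mm.
Since the ends are fixed, an axial force P builds up, equal in every segment, with P · Σ Lᵢ/(AᵢEᵢ) = δ_free.
Σ Lᵢ/(AᵢEᵢ) = 625/(2425×192×10³) + 425/(650×120×10³) + 725/(2000×142×10³) = 9.344×10⁻⁶ mm/N.
So P = 1.81 / 9.344×10⁻⁶ = 193.7 kN, compressive.
For the invar segment, free thermal change = 1.3×10⁻⁶×99×725 = 0.09331 mm and elastic change from P = 193700×725/(2000×142×10³) = 0.4946 mm; these oppose, so the net change is 0.401 mm (segment shortens).

|ΔL| ≈ 0.401 mm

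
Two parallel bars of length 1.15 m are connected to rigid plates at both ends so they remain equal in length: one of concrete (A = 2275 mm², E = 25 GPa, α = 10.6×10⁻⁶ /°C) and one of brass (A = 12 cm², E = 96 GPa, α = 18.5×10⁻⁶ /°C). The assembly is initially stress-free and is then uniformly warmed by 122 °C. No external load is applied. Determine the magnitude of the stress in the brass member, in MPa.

Both members must finish at the same length. With the larger α, the brass tends to over-expand; the plates restrain it, putting the brass in compression and the concrete in tension. With no external load the two internal forces are equal and opposite, magnitude P.
Setting the final lengths equal and cancelling L: (α₁ − α₂)ΔT = P/(A₁E₁) + P/(A₂E₂).
|α₁ − α₂|·ΔT = 7.9×10⁻⁶ × 122 = 0.0009638.
1/(A₁E₁) + 1/(A₂E₂) = 1/(2275×25×10³) + 1/(1200×96×10³) = 2.626×10⁻⁸ N⁻¹.
So P = 0.0009638 / 2.626×10⁻⁸ = 36.7 kN.
σ_{brass} = P/A₂ = 36700/1200 = 30.58 MPa, compressive.

σ ≈ 30.6 MPa (compressive)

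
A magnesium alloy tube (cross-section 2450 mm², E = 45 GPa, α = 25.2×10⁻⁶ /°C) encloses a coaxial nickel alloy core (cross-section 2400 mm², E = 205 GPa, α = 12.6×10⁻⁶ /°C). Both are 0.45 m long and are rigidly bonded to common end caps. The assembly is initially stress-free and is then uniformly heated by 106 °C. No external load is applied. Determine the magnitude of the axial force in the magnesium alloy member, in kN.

P ≈ 120 kN (compressive in the magnesium alloy)

Equilibrium of a rigid end plate with no external load gives equal and opposite internal forces ±P in the two members. Since α_{magnesium alloy} > α_{nickel alloy}, heating drives the magnesium alloy into compression and the nickel alloy into tension.
Compatibility of the two members (thermal + elastic change equal): (α₁ − α₂)ΔT = P·[1/(A₁E₁) + 1/(A₂E₂)].
|α₁ − α₂|·ΔT = 12.6×10⁻⁶ × 106 = 0.001336.
1/(A₁E₁) + 1/(A₂E₂) = 1/(2450×45×10³) + 1/(2400×205×10³) = 1.11×10⁻⁸ N⁻¹.
P = 0.001336 / 1.11×10⁻⁸ = 120300 N = 120.3 kN.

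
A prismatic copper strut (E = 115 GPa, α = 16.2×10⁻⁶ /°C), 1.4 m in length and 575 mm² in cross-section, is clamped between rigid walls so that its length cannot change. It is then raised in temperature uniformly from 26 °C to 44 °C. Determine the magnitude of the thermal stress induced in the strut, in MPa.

σ ≈ 33.5 MPa (compressive)

With length fixed, the mechanical strain must cancel the thermal strain αΔT = 16.2×10⁻⁶ × 18 = 291.6×10⁻⁶.
σ = EαΔT = 115×10³ × 16.2×10⁻⁶ × 18 = 33.53 MPa (compressive; the strut is trying to expand).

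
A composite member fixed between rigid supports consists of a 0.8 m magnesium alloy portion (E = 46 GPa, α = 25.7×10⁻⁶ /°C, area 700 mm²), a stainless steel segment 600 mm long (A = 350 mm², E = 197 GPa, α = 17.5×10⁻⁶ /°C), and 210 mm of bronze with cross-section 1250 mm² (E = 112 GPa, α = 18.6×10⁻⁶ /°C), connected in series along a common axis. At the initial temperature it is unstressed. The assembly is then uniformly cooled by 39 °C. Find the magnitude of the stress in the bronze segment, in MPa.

σ ≈ 31.1 MPa (tensile)

Free thermal contraction of the whole bar: Σ αᵢΔT Lᵢ = 25.7×10⁻⁶×39×800 + 17.5×10⁻⁶×39×600 + 18.6×10⁻⁶×39×210 = 1.364 mm.
The walls prevent any net length change, so an axial force P (same in every segment) develops. Compatibility: P · Σ Lᵢ/(AᵢEᵢ) = δ_free.
The series flexibility is Σ Lᵢ/(AᵢEᵢ) = 800/(700×46×10³) + 600/(350×197×10³) + 210/(1250×112×10³) = 3.505×10⁻⁵ mm/N.
So P = 1.364 / 3.505×10⁻⁵ = 38.91 kN, tensile.
σ_{bronze} = P / A = 38910 / 1250 = 31.13 MPa.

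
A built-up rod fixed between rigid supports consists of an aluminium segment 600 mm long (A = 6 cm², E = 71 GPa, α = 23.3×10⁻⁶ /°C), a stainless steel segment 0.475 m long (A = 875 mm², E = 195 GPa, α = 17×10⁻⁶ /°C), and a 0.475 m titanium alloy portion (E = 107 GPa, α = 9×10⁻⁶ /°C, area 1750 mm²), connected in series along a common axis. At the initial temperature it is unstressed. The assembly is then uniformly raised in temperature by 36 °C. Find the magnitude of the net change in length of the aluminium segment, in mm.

With the walls removed the bar would change length by δ_free = Σ αᵢΔT Lᵢ = 23.3×10⁻⁶×36×600 + 17×10⁻⁶×36×475 + 9×10⁻⁶×36×475 = 0.9479 mm.
The rigid supports impose zero overall length change; the single axial force P common to all segments must satisfy P Σ Lᵢ/(AᵢEᵢ) = δ_free.
Σ Lᵢ/(AᵢEᵢ) = 600/(600×71×10³) + 475/(875×195×10³) + 475/(1750×107×10³) = 1.941×10⁻⁵ mm/N.
Hence P = δ_free / Σ(L/AE) = 0.9479/1.941×10⁻⁵ = 48.85 kN (compressive).
For the aluminium segment, free thermal change = 23.3×10⁻⁶×36×600 = 0.5033 mm and elastic change from P = 48850×600/(600×71×10³) = 0.688 mm; these oppose, so the net change is 0.185 mm (segment shortens).

|ΔL| ≈ 0.185 mm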